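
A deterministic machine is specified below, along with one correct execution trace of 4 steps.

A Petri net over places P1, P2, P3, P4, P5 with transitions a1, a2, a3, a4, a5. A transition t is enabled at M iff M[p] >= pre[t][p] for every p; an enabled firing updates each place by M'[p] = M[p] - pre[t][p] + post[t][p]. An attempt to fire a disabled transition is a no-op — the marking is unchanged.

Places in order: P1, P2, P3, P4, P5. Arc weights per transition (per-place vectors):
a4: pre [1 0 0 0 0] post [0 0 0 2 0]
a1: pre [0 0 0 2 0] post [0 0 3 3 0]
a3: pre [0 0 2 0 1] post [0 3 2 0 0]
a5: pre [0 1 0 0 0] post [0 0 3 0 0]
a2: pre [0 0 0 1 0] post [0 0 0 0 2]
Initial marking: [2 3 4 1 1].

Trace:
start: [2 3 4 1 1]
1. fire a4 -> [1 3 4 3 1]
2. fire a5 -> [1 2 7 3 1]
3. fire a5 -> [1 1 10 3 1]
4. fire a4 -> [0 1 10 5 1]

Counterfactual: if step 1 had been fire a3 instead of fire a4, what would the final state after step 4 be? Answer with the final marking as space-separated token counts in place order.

(re-executing from step 1 with the substitution; state before step 1: [2 3 4 1 1])
1. fire a3 -> [2 6 4 1 0]
2. fire a5 -> [2 5 7 1 0]
3. fire a5 -> [2 4 10 1 0]
4. fire a4 -> [1 4 10 3 0]

1 4 10 3 0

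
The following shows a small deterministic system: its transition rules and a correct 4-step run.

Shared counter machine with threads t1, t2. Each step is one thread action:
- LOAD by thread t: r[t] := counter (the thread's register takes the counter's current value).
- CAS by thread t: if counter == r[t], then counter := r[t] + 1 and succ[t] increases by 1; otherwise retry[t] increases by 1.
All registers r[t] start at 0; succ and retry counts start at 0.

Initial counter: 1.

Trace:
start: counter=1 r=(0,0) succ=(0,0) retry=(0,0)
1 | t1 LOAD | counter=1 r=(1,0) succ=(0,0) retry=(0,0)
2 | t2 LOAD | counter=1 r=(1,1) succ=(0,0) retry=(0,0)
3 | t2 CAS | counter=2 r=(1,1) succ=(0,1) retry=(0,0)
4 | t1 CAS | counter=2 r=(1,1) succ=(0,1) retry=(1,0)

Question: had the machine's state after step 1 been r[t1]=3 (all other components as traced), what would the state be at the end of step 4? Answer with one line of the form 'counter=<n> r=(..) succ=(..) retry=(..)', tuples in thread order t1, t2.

state after step 1 := counter=1 r=(3,0) succ=(0,0) retry=(0,0)
2 | t2 LOAD | counter=1 r=(3,1) succ=(0,0) retry=(0,0)
3 | t2 CAS | counter=2 r=(3,1) succ=(0,1) retry=(0,0)
4 | t1 CAS | counter=2 r=(3,1) succ=(0,1) retry=(1,0)

counter=2 r=(3,1) succ=(0,1) retry=(1,0)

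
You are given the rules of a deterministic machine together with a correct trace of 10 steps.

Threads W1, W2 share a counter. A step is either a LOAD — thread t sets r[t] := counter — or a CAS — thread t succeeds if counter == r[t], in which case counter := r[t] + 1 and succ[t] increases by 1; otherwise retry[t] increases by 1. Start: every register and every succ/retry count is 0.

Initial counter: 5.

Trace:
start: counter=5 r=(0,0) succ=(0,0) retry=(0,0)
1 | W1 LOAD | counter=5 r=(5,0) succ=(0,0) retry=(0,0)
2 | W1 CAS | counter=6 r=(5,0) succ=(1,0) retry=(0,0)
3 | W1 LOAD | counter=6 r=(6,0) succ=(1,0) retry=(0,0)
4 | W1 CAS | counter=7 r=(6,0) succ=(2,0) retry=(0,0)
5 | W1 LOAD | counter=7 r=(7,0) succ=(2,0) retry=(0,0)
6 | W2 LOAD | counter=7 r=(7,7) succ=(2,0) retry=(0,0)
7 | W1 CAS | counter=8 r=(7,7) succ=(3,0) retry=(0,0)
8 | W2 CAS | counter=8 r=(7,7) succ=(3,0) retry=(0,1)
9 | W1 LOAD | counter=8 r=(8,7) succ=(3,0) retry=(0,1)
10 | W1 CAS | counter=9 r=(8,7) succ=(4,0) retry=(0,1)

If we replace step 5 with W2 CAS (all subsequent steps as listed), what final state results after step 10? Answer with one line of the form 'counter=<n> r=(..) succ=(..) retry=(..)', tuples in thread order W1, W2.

(re-executing from step 5 with the substitution; state before step 5: counter=7 r=(6,0) succ=(2,0) retry=(0,0))
5 | W2 CAS | counter=7 r=(6,0) succ=(2,0) retry=(0,1)
6 | W2 LOAD | counter=7 r=(6,7) succ=(2,0) retry=(0,1)
7 | W1 CAS | counter=7 r=(6,7) succ=(2,0) retry=(1,1)
8 | W2 CAS | counter=8 r=(6,7) succ=(2,1) retry=(1,1)
9 | W1 LOAD | counter=8 r=(8,7) succ=(2,1) retry=(1,1)
10 | W1 CAS | counter=9 r=(8,7) succ=(3,1) retry=(1,1)

counter=9 r=(8,7) succ=(3,1) retry=(1,1)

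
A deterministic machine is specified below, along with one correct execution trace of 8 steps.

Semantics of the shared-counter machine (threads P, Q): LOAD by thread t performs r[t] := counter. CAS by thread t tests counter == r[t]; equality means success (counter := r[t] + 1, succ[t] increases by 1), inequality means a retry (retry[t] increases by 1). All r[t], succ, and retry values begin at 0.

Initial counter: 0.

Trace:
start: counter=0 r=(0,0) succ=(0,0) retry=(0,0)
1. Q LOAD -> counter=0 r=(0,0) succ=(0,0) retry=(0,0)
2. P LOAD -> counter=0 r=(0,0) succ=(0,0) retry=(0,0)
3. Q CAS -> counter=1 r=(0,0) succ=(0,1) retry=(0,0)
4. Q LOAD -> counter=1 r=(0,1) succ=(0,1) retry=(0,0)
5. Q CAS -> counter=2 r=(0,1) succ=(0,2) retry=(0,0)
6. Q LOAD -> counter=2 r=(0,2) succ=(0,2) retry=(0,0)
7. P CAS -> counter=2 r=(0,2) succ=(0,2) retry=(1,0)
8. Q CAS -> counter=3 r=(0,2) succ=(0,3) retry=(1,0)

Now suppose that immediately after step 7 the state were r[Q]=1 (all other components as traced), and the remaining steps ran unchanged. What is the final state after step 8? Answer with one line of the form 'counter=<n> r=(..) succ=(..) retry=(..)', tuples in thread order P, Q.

state after step 7 := counter=2 r=(0,1) succ=(0,2) retry=(1,0)
8. Q CAS -> counter=2 r=(0,1) succ=(0,2) retry=(1,1)

counter=2 r=(0,1) succ=(0,2) retry=(1,1)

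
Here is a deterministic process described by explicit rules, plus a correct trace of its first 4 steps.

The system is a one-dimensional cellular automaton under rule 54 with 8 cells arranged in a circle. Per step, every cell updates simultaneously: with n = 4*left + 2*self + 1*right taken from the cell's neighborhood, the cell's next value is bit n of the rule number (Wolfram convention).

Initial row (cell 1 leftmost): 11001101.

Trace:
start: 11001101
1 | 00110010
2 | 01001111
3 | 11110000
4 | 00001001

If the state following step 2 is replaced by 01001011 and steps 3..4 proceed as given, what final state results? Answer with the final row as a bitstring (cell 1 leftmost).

00000011

state after step 2 := 01001011
3 | 11111100
4 | 00000011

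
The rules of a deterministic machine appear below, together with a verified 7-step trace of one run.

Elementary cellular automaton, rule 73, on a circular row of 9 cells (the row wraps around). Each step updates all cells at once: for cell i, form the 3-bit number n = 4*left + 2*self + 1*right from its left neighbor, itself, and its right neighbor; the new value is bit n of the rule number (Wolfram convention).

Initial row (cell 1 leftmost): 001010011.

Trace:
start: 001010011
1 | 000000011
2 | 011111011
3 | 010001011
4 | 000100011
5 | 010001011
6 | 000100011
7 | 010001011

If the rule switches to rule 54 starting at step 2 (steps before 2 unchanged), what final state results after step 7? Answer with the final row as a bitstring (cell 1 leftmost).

110001111

(re-executing steps 2..7 under rule 54; state before step 2: 000000011)
2 | 100000100
3 | 110001111
4 | 001010000
5 | 011111000
6 | 100000100
7 | 110001111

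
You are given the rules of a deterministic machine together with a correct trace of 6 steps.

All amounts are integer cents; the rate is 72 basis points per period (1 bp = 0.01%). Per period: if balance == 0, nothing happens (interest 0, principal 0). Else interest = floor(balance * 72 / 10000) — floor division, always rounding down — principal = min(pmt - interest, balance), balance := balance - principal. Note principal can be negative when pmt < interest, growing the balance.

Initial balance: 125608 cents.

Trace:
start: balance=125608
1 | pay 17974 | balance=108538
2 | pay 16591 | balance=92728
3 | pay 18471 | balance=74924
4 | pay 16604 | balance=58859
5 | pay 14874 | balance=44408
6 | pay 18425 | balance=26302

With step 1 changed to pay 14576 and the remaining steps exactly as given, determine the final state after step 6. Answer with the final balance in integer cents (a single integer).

29824

(re-executing from step 1 with the substitution; state before step 1: balance=125608)
1 | pay 14576 | balance=111936
2 | pay 16591 | balance=96150
3 | pay 18471 | balance=78371
4 | pay 16604 | balance=62331
5 | pay 14874 | balance=47905
6 | pay 18425 | balance=29824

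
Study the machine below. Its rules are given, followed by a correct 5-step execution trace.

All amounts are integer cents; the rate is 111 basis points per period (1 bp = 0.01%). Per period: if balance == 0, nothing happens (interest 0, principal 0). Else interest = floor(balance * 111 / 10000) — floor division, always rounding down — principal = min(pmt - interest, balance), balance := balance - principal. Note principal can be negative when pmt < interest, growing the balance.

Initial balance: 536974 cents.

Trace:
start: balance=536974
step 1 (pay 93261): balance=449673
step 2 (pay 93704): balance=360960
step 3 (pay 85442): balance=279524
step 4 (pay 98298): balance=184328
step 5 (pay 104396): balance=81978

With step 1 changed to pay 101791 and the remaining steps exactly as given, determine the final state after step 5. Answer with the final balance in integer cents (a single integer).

73062

(re-executing from step 1 with the substitution; state before step 1: balance=536974)
step 1 (pay 101791): balance=441143
step 2 (pay 93704): balance=352335
step 3 (pay 85442): balance=270803
step 4 (pay 98298): balance=175510
step 5 (pay 104396): balance=73062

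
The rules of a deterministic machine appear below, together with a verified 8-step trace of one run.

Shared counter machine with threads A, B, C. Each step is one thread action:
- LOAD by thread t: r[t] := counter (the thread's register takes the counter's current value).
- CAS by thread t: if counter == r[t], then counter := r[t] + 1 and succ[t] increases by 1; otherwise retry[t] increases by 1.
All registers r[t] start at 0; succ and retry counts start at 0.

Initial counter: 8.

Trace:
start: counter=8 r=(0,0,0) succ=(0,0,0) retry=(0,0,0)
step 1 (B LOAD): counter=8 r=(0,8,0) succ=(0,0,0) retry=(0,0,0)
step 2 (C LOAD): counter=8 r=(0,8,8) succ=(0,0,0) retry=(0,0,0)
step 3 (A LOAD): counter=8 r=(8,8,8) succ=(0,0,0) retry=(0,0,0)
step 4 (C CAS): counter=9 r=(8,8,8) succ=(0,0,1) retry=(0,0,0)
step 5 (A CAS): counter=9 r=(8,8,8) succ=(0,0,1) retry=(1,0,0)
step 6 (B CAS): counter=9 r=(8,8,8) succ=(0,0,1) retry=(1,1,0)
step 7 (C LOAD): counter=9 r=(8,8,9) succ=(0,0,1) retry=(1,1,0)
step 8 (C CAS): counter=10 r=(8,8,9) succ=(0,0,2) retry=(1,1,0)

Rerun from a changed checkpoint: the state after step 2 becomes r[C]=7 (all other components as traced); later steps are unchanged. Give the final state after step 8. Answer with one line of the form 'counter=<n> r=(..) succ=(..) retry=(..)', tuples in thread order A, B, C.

counter=10 r=(8,8,9) succ=(1,0,1) retry=(0,1,1)

state after step 2 := counter=8 r=(0,8,7) succ=(0,0,0) retry=(0,0,0)
step 3 (A LOAD): counter=8 r=(8,8,7) succ=(0,0,0) retry=(0,0,0)
step 4 (C CAS): counter=8 r=(8,8,7) succ=(0,0,0) retry=(0,0,1)
step 5 (A CAS): counter=9 r=(8,8,7) succ=(1,0,0) retry=(0,0,1)
step 6 (B CAS): counter=9 r=(8,8,7) succ=(1,0,0) retry=(0,1,1)
step 7 (C LOAD): counter=9 r=(8,8,9) succ=(1,0,0) retry=(0,1,1)
step 8 (C CAS): counter=10 r=(8,8,9) succ=(1,0,1) retry=(0,1,1)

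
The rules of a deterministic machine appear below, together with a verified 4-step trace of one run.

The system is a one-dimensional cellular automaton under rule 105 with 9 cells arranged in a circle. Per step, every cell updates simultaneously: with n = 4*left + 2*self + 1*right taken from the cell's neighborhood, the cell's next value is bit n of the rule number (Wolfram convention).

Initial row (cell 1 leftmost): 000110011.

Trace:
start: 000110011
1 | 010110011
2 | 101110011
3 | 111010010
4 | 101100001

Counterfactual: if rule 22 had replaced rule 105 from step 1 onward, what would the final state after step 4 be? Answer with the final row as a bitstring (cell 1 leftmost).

(re-executing steps 1..4 under rule 22; state before step 1: 000110011)
1 | 101001100
2 | 101110011
3 | 000001100
4 | 000010010

000010010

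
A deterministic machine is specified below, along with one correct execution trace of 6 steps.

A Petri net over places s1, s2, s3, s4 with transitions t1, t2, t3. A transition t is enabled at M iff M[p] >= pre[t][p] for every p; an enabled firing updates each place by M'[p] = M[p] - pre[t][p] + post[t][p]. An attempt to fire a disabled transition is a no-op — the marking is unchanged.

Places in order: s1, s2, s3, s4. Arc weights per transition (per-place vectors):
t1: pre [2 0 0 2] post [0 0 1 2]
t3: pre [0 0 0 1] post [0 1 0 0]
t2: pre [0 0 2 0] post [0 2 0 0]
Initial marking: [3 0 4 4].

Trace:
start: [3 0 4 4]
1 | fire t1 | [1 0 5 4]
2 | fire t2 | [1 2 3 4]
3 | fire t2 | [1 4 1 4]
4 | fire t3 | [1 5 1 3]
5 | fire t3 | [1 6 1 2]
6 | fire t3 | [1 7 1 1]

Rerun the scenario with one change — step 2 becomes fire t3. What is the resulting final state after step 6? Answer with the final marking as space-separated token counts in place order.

(re-executing from step 2 with the substitution; state before step 2: [1 0 5 4])
2 | fire t3 | [1 1 5 3]
3 | fire t2 | [1 3 3 3]
4 | fire t3 | [1 4 3 2]
5 | fire t3 | [1 5 3 1]
6 | fire t3 | [1 6 3 0]

1 6 3 0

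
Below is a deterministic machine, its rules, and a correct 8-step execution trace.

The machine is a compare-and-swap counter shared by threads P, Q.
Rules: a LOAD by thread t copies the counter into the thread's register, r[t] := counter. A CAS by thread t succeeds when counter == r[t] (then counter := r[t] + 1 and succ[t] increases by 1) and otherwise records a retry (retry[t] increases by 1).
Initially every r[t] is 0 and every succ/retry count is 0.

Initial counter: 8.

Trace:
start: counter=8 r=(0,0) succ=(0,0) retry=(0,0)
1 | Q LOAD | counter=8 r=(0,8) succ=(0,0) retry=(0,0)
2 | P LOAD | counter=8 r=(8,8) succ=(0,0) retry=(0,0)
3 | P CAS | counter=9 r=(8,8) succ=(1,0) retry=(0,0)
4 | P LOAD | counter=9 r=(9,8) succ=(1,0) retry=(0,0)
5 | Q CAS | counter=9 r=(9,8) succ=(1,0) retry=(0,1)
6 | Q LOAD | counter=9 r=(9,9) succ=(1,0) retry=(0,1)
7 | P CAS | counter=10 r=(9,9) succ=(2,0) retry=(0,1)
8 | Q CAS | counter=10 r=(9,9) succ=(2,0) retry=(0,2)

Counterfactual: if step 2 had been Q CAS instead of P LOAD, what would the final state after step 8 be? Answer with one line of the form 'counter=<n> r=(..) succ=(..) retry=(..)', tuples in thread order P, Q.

counter=10 r=(9,9) succ=(1,1) retry=(1,2)

(re-executing from step 2 with the substitution; state before step 2: counter=8 r=(0,8) succ=(0,0) retry=(0,0))
2 | Q CAS | counter=9 r=(0,8) succ=(0,1) retry=(0,0)
3 | P CAS | counter=9 r=(0,8) succ=(0,1) retry=(1,0)
4 | P LOAD | counter=9 r=(9,8) succ=(0,1) retry=(1,0)
5 | Q CAS | counter=9 r=(9,8) succ=(0,1) retry=(1,1)
6 | Q LOAD | counter=9 r=(9,9) succ=(0,1) retry=(1,1)
7 | P CAS | counter=10 r=(9,9) succ=(1,1) retry=(1,1)
8 | Q CAS | counter=10 r=(9,9) succ=(1,1) retry=(1,2)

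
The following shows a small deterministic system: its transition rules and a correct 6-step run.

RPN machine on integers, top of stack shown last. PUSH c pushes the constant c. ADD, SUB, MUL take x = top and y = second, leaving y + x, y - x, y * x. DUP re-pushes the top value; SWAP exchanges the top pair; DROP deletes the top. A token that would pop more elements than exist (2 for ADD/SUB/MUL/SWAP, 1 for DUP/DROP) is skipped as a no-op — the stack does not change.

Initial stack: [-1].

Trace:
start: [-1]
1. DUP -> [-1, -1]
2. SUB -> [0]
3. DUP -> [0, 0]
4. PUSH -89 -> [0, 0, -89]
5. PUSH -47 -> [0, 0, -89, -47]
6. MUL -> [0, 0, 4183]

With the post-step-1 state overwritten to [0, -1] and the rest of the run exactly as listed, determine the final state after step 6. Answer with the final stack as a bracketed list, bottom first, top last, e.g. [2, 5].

[1, 1, 4183]

state after step 1 := [0, -1]
2. SUB -> [1]
3. DUP -> [1, 1]
4. PUSH -89 -> [1, 1, -89]
5. PUSH -47 -> [1, 1, -89, -47]
6. MUL -> [1, 1, 4183]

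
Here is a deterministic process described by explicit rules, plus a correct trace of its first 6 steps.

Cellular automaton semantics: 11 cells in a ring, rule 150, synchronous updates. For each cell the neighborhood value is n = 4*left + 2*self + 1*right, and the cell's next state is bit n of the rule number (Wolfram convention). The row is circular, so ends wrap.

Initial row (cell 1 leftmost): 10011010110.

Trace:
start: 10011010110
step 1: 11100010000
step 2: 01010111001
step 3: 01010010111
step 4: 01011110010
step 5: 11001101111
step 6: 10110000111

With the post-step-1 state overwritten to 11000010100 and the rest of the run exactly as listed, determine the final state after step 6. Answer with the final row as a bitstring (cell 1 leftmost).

state after step 1 := 11000010100
step 2: 00100110111
step 3: 11111000010
step 4: 01110100110
step 5: 10100111001
step 6: 00111010110

00111010110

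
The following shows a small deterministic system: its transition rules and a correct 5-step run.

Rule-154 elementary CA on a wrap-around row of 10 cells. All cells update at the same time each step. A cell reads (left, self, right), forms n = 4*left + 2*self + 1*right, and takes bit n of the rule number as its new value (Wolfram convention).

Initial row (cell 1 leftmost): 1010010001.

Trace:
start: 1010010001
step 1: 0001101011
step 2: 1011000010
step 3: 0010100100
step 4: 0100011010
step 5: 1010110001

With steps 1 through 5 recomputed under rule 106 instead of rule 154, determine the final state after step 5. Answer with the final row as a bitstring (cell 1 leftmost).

(re-executing steps 1..5 under rule 106; state before step 1: 1010010001)
step 1: 1100100011
step 2: 0101000110
step 3: 1010001110
step 4: 0100011011
step 5: 1000111111

1000111111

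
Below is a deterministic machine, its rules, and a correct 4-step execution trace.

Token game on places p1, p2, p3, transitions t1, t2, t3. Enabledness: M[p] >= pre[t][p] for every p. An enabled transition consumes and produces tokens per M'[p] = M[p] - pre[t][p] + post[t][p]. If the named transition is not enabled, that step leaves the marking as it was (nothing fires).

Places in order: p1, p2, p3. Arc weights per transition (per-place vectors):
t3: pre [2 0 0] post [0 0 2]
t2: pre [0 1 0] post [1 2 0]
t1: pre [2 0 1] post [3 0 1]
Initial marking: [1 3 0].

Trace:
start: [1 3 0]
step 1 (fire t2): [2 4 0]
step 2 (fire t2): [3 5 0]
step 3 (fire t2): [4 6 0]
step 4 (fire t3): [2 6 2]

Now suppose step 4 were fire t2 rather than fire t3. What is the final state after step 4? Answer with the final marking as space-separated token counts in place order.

(re-executing from step 4 with the substitution; state before step 4: [4 6 0])
step 4 (fire t2): [5 7 0]

5 7 0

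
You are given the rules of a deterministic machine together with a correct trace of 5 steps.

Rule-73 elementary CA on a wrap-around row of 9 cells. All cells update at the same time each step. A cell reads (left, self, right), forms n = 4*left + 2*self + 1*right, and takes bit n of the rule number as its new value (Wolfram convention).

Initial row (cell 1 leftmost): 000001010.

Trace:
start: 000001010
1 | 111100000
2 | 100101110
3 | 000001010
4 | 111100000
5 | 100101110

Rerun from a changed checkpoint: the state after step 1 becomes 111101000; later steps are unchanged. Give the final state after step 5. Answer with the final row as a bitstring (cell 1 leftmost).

state after step 1 := 111101000
2 | 100100010
3 | 000001000
4 | 111100011
5 | 000101010

000101010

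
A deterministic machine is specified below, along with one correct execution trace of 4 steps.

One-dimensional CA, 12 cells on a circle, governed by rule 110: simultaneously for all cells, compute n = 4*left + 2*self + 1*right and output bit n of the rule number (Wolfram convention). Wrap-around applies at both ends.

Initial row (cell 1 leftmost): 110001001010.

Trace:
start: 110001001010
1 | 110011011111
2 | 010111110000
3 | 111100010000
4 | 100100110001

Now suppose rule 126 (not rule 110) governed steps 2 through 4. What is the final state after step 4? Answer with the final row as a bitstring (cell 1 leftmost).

111000111101

(re-executing steps 2..4 under rule 126; state before step 2: 110011011111)
2 | 011111110000
3 | 110000011000
4 | 111000111101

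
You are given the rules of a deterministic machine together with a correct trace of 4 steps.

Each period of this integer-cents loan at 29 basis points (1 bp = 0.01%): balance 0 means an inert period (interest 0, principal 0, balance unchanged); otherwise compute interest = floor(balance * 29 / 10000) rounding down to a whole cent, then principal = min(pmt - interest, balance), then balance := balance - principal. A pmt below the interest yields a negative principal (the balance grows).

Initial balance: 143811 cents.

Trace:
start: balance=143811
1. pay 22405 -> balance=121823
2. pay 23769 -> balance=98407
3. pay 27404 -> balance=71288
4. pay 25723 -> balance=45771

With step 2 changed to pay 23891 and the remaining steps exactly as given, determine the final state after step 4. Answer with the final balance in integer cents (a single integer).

45649

(re-executing from step 2 with the substitution; state before step 2: balance=121823)
2. pay 23891 -> balance=98285
3. pay 27404 -> balance=71166
4. pay 25723 -> balance=45649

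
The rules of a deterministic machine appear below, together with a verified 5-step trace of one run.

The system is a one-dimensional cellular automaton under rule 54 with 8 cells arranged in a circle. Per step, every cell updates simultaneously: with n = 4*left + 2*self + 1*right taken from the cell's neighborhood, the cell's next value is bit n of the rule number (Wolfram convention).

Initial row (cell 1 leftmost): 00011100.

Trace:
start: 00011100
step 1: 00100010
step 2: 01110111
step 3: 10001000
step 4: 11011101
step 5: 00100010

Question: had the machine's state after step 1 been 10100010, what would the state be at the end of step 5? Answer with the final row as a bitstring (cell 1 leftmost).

state after step 1 := 10100010
step 2: 11110111
step 3: 00001000
step 4: 00011100
step 5: 00100010

00100010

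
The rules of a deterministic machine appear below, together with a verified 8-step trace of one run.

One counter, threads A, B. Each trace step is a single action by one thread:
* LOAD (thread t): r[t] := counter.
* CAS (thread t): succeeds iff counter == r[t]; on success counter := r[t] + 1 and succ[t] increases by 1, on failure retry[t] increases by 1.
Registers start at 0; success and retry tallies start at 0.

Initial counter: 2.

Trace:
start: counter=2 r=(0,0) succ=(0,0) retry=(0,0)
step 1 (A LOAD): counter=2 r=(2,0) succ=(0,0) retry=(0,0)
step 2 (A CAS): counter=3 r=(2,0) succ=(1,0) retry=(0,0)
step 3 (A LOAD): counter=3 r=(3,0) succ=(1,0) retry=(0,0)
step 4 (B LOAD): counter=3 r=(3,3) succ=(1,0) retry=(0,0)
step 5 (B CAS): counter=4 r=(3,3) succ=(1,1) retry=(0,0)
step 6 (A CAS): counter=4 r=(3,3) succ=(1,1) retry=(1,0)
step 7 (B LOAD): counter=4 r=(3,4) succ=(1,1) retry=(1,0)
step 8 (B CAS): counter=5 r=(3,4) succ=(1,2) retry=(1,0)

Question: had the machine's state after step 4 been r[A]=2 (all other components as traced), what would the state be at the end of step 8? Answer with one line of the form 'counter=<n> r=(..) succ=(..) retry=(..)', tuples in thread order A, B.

state after step 4 := counter=3 r=(2,3) succ=(1,0) retry=(0,0)
step 5 (B CAS): counter=4 r=(2,3) succ=(1,1) retry=(0,0)
step 6 (A CAS): counter=4 r=(2,3) succ=(1,1) retry=(1,0)
step 7 (B LOAD): counter=4 r=(2,4) succ=(1,1) retry=(1,0)
step 8 (B CAS): counter=5 r=(2,4) succ=(1,2) retry=(1,0)

counter=5 r=(2,4) succ=(1,2) retry=(1,0)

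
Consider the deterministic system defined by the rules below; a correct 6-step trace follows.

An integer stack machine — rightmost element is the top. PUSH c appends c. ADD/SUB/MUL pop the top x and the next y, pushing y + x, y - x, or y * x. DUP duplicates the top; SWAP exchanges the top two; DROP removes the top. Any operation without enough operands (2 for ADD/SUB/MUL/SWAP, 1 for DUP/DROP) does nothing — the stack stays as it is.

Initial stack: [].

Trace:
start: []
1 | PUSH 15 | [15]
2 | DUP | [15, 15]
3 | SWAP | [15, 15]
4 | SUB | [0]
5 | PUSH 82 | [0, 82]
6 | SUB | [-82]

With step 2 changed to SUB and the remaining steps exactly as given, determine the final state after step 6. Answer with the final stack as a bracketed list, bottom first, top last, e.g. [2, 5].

(re-executing from step 2 with the substitution; state before step 2: [15])
2 | SUB | [15]
3 | SWAP | [15]
4 | SUB | [15]
5 | PUSH 82 | [15, 82]
6 | SUB | [-67]

[-67]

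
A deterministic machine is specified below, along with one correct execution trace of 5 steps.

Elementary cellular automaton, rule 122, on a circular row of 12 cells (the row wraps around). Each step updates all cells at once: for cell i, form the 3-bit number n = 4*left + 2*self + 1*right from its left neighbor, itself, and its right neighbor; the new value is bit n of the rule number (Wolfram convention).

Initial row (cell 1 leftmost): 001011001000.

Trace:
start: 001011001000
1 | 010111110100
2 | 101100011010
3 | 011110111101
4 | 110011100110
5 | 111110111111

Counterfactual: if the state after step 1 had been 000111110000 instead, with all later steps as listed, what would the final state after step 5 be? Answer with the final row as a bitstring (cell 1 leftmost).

111110111111

state after step 1 := 000111110000
2 | 001100011000
3 | 011110111100
4 | 110011100110
5 | 111110111111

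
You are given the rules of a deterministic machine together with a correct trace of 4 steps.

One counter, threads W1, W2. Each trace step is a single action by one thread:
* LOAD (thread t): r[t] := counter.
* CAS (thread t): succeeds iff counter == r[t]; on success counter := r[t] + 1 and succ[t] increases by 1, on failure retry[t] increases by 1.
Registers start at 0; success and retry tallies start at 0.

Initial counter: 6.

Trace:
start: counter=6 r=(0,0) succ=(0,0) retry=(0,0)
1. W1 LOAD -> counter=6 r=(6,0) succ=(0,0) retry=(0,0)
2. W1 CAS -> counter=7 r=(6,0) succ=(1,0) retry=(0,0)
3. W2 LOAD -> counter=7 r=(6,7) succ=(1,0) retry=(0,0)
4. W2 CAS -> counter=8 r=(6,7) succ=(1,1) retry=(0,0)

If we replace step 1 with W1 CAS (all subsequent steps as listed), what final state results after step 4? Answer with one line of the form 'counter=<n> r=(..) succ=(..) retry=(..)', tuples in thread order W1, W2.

counter=7 r=(0,6) succ=(0,1) retry=(2,0)

(re-executing from step 1 with the substitution; state before step 1: counter=6 r=(0,0) succ=(0,0) retry=(0,0))
1. W1 CAS -> counter=6 r=(0,0) succ=(0,0) retry=(1,0)
2. W1 CAS -> counter=6 r=(0,0) succ=(0,0) retry=(2,0)
3. W2 LOAD -> counter=6 r=(0,6) succ=(0,0) retry=(2,0)
4. W2 CAS -> counter=7 r=(0,6) succ=(0,1) retry=(2,0)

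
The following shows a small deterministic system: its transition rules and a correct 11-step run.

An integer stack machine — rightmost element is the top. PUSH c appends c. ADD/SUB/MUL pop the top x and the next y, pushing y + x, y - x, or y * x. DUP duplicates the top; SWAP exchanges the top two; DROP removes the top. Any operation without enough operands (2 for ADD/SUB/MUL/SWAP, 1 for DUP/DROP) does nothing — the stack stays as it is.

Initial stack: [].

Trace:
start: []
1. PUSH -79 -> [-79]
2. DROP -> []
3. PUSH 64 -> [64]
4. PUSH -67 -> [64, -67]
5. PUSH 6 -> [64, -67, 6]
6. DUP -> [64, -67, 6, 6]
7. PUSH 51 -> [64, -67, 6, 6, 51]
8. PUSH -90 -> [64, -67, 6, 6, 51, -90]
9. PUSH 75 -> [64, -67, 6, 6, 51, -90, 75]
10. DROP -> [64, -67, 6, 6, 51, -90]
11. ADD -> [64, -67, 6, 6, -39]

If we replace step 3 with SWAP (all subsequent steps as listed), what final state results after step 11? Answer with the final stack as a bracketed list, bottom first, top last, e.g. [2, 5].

(re-executing from step 3 with the substitution; state before step 3: [])
3. SWAP -> []
4. PUSH -67 -> [-67]
5. PUSH 6 -> [-67, 6]
6. DUP -> [-67, 6, 6]
7. PUSH 51 -> [-67, 6, 6, 51]
8. PUSH -90 -> [-67, 6, 6, 51, -90]
9. PUSH 75 -> [-67, 6, 6, 51, -90, 75]
10. DROP -> [-67, 6, 6, 51, -90]
11. ADD -> [-67, 6, 6, -39]

[-67, 6, 6, -39]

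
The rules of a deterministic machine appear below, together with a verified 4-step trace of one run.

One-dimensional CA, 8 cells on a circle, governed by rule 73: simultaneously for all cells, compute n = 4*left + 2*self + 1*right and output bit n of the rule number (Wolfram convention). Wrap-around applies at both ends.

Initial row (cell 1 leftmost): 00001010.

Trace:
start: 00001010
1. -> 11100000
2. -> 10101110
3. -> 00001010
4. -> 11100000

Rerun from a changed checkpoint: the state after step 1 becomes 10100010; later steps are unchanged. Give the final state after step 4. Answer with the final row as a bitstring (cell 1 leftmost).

state after step 1 := 10100010
2. -> 00001000
3. -> 11100011
4. -> 00101010

00101010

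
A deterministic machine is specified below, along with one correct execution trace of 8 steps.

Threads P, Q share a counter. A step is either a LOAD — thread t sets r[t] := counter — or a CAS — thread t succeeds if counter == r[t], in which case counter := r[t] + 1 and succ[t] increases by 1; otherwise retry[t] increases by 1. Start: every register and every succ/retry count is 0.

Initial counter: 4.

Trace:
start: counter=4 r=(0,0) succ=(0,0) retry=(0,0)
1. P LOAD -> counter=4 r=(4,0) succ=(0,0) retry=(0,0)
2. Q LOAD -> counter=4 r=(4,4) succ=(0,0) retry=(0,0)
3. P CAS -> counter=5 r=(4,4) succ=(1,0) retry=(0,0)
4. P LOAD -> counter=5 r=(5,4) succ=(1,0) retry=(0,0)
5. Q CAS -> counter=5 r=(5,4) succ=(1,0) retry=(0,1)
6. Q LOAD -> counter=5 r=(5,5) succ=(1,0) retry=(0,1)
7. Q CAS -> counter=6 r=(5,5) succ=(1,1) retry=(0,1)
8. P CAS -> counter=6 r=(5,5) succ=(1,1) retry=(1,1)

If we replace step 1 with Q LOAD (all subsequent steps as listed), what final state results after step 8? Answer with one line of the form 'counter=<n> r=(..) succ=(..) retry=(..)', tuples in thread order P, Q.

counter=6 r=(4,5) succ=(0,2) retry=(2,0)

(re-executing from step 1 with the substitution; state before step 1: counter=4 r=(0,0) succ=(0,0) retry=(0,0))
1. Q LOAD -> counter=4 r=(0,4) succ=(0,0) retry=(0,0)
2. Q LOAD -> counter=4 r=(0,4) succ=(0,0) retry=(0,0)
3. P CAS -> counter=4 r=(0,4) succ=(0,0) retry=(1,0)
4. P LOAD -> counter=4 r=(4,4) succ=(0,0) retry=(1,0)
5. Q CAS -> counter=5 r=(4,4) succ=(0,1) retry=(1,0)
6. Q LOAD -> counter=5 r=(4,5) succ=(0,1) retry=(1,0)
7. Q CAS -> counter=6 r=(4,5) succ=(0,2) retry=(1,0)
8. P CAS -> counter=6 r=(4,5) succ=(0,2) retry=(2,0)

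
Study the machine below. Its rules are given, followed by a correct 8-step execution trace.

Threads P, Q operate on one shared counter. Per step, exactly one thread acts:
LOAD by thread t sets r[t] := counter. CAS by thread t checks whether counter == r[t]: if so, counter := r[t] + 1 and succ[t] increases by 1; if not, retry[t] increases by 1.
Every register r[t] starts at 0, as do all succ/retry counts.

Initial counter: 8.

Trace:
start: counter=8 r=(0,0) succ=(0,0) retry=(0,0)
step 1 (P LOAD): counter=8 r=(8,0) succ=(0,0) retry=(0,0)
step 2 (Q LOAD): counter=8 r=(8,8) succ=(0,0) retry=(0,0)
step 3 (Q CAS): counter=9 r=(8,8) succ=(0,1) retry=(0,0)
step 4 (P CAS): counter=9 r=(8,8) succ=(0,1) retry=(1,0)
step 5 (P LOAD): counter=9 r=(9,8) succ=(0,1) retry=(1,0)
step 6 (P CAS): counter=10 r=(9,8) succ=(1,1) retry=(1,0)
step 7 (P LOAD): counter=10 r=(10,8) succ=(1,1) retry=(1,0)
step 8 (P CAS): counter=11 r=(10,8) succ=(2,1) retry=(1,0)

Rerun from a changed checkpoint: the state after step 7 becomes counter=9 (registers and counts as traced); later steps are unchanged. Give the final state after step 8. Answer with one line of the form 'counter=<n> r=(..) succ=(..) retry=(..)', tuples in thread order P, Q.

state after step 7 := counter=9 r=(10,8) succ=(1,1) retry=(1,0)
step 8 (P CAS): counter=9 r=(10,8) succ=(1,1) retry=(2,0)

counter=9 r=(10,8) succ=(1,1) retry=(2,0)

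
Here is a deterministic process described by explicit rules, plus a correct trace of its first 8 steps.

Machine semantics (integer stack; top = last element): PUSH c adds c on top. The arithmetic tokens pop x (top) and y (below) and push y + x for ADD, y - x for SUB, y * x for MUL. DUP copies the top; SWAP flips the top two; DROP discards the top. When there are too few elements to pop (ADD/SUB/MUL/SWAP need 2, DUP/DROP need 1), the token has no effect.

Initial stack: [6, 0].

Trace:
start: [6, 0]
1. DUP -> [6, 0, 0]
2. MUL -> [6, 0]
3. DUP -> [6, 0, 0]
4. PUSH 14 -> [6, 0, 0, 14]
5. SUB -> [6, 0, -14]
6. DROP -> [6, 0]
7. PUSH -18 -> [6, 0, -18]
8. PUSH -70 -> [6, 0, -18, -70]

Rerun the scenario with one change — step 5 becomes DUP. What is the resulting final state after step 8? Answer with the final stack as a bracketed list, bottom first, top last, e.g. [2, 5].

(re-executing from step 5 with the substitution; state before step 5: [6, 0, 0, 14])
5. DUP -> [6, 0, 0, 14, 14]
6. DROP -> [6, 0, 0, 14]
7. PUSH -18 -> [6, 0, 0, 14, -18]
8. PUSH -70 -> [6, 0, 0, 14, -18, -70]

[6, 0, 0, 14, -18, -70]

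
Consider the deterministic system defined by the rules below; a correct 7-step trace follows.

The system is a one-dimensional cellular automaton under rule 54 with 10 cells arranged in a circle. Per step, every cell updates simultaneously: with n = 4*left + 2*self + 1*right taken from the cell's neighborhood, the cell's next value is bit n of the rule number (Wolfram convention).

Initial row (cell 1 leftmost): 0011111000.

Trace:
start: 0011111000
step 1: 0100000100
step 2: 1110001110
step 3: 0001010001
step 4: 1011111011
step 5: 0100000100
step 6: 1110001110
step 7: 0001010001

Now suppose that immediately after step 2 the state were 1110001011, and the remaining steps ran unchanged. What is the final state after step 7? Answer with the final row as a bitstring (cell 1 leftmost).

0001000101

state after step 2 := 1110001011
step 3: 0001011100
step 4: 0011100010
step 5: 0100010111
step 6: 1110111000
step 7: 0001000101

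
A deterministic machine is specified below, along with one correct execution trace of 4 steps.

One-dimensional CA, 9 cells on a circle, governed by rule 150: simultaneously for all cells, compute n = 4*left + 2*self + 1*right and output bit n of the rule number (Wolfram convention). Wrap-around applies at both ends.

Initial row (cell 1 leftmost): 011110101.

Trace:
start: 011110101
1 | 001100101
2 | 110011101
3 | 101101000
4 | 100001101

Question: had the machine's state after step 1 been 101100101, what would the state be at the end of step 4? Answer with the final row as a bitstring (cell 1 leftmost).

state after step 1 := 101100101
2 | 000011100
3 | 000101010
4 | 001101011

001101011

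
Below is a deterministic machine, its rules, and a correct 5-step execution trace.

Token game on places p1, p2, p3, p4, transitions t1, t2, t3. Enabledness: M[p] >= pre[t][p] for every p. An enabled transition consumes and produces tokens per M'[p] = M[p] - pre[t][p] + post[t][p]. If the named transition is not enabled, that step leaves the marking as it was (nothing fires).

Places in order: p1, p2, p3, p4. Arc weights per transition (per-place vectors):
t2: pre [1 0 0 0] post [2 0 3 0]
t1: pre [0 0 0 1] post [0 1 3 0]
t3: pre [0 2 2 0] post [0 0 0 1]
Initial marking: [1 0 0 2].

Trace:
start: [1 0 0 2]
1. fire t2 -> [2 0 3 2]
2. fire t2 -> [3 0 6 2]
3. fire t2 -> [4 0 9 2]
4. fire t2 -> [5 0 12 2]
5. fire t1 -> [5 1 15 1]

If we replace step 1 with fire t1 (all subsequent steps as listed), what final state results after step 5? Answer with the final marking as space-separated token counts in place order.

(re-executing from step 1 with the substitution; state before step 1: [1 0 0 2])
1. fire t1 -> [1 1 3 1]
2. fire t2 -> [2 1 6 1]
3. fire t2 -> [3 1 9 1]
4. fire t2 -> [4 1 12 1]
5. fire t1 -> [4 2 15 0]

4 2 15 0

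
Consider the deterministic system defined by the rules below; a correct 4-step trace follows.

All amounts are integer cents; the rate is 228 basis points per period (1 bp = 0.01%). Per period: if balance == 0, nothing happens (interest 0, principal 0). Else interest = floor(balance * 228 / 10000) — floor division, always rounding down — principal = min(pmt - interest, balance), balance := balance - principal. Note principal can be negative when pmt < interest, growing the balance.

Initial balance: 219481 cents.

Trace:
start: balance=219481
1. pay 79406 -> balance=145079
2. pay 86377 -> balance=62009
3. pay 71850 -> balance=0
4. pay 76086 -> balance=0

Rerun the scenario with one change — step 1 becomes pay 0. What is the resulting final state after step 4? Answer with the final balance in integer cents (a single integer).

256

(re-executing from step 1 with the substitution; state before step 1: balance=219481)
1. pay 0 -> balance=224485
2. pay 86377 -> balance=143226
3. pay 71850 -> balance=74641
4. pay 76086 -> balance=256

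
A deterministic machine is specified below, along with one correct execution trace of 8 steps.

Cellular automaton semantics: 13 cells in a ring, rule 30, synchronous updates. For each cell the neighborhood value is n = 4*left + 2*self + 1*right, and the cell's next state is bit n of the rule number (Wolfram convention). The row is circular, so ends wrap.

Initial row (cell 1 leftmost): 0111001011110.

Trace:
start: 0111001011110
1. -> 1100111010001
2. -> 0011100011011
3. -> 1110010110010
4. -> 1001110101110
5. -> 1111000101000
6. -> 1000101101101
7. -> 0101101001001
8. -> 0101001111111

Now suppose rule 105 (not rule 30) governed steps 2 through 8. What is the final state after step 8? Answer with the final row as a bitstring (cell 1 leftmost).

(re-executing steps 2..8 under rule 105; state before step 2: 1100111010001)
2. -> 0100101100101
3. -> 1000011100010
4. -> 0011010101001
5. -> 0011101010000
6. -> 1010110100111
7. -> 1101111000100
8. -> 1111001010000

1111001010000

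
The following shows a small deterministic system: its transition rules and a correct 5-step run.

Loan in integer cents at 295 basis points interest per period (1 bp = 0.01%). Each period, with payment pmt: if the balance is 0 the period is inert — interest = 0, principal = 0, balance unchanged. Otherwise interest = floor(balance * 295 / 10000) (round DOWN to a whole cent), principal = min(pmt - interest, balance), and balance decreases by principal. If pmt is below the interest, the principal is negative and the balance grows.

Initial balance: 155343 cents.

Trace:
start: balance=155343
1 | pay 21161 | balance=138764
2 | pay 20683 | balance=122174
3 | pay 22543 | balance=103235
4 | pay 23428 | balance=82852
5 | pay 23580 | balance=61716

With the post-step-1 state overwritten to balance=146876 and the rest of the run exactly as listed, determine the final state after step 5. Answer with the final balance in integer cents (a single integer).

state after step 1 := balance=146876
2 | pay 20683 | balance=130525
3 | pay 22543 | balance=111832
4 | pay 23428 | balance=91703
5 | pay 23580 | balance=70828

70828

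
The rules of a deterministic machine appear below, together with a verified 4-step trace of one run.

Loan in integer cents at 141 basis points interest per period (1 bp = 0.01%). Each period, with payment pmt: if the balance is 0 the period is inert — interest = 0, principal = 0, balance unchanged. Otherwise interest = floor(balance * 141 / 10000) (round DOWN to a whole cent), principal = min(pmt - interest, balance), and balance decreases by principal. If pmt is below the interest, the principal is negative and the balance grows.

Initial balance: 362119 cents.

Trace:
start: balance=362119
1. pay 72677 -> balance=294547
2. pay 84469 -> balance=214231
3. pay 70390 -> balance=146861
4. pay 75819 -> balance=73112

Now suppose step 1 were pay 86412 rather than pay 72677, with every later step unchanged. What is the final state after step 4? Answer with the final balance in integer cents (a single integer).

(re-executing from step 1 with the substitution; state before step 1: balance=362119)
1. pay 86412 -> balance=280812
2. pay 84469 -> balance=200302
3. pay 70390 -> balance=132736
4. pay 75819 -> balance=58788

58788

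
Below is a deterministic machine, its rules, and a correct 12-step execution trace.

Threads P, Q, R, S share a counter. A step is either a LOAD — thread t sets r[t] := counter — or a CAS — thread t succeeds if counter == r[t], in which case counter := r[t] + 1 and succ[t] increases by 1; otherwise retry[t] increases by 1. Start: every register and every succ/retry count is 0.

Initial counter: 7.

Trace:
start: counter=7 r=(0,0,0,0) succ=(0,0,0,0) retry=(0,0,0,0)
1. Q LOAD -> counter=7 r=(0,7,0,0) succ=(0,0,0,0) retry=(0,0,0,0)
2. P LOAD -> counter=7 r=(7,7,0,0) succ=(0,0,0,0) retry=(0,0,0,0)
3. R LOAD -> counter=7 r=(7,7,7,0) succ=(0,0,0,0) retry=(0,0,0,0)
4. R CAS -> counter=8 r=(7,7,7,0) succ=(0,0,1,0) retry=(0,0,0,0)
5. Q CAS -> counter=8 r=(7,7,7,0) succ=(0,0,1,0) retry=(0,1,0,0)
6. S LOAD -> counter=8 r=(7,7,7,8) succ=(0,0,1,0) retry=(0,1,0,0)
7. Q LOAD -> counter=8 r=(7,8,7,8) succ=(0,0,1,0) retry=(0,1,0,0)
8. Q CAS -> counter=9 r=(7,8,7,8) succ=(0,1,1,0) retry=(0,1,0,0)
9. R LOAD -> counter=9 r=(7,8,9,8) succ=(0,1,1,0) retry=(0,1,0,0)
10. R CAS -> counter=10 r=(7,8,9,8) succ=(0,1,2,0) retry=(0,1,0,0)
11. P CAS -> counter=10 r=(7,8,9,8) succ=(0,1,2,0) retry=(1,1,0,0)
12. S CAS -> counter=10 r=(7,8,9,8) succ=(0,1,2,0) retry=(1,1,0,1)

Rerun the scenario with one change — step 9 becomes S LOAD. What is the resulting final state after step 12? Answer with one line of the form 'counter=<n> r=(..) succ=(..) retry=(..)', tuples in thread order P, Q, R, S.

counter=10 r=(7,8,7,9) succ=(0,1,1,1) retry=(1,1,1,0)

(re-executing from step 9 with the substitution; state before step 9: counter=9 r=(7,8,7,8) succ=(0,1,1,0) retry=(0,1,0,0))
9. S LOAD -> counter=9 r=(7,8,7,9) succ=(0,1,1,0) retry=(0,1,0,0)
10. R CAS -> counter=9 r=(7,8,7,9) succ=(0,1,1,0) retry=(0,1,1,0)
11. P CAS -> counter=9 r=(7,8,7,9) succ=(0,1,1,0) retry=(1,1,1,0)
12. S CAS -> counter=10 r=(7,8,7,9) succ=(0,1,1,1) retry=(1,1,1,0)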